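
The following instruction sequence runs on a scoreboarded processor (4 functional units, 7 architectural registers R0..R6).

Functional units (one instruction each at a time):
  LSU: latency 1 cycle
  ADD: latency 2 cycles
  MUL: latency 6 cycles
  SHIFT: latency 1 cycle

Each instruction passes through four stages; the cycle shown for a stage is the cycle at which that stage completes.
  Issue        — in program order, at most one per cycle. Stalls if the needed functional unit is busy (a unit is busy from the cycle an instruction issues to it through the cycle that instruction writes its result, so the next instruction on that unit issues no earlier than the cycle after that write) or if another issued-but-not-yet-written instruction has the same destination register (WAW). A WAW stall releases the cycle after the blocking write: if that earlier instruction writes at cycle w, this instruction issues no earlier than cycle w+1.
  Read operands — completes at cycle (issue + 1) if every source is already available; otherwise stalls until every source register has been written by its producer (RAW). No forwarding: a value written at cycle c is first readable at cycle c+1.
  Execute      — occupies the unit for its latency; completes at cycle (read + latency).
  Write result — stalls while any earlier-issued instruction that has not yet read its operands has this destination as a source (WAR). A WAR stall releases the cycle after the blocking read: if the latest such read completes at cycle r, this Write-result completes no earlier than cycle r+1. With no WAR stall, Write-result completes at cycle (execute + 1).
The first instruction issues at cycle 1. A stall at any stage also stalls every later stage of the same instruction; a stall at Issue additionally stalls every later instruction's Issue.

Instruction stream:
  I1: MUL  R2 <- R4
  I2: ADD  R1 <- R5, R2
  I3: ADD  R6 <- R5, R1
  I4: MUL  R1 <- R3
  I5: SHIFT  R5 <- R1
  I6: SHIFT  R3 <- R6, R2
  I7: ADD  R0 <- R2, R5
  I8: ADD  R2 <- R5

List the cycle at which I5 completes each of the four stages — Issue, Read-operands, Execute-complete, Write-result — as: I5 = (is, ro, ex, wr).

I5 = (16, 24, 25, 26)

t=1  I1 issues→MUL
t=2  I1 reads; I2 issues→ADD
t=8  I1 exec-done
t=9  I1 writes R2
t=10  I2 reads
t=12  I2 exec-done
t=13  I2 writes R1
t=14  I3 issues→ADD
t=15  I3 reads; I4 issues→MUL
t=16  I4 reads; I5 issues→SHIFT
t=17  I3 exec-done
t=18  I3 writes R6
t=22  I4 exec-done
t=23  I4 writes R1
t=24  I5 reads
t=25  I5 exec-done
t=26  I5 writes R5
t=27  I6 issues→SHIFT
t=28  I6 reads; I7 issues→ADD
t=29  I6 exec-done; I7 reads
t=30  I6 writes R3
t=31  I7 exec-done
t=32  I7 writes R0
t=33  I8 issues→ADD
t=34  I8 reads
t=36  I8 exec-done
t=37  I8 writes R2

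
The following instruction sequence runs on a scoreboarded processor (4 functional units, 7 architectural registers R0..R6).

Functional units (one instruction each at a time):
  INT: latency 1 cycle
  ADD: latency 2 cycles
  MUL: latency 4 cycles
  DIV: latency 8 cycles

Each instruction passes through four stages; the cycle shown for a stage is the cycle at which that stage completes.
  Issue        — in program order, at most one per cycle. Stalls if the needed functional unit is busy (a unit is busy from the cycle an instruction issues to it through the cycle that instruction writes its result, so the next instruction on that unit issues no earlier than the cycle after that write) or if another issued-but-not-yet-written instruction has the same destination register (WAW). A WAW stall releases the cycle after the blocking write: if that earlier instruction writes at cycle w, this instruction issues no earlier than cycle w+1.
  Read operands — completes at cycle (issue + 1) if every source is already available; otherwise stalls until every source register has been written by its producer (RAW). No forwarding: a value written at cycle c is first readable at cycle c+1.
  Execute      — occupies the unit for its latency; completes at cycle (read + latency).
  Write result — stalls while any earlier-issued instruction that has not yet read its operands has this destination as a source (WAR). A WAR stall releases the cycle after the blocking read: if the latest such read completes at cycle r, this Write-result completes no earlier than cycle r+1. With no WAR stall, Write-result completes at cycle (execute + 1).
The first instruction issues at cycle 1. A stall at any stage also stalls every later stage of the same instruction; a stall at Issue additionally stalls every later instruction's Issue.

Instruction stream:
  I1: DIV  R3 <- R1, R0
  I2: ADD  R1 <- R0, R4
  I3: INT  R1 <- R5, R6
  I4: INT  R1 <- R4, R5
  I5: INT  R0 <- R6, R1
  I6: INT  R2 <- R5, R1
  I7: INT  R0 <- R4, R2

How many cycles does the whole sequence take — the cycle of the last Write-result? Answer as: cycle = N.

cycle = 26

c1: I1→DIV
c2: I1 RO | I2→ADD
c3: I2 RO
c5: I2 EX
c6: I2 WR R1
c7: I3→INT
c8: I3 RO
c9: I3 EX
c10: I1 EX | I3 WR R1
c11: I1 WR R3 | I4→INT
c12: I4 RO
c13: I4 EX
c14: I4 WR R1
c15: I5→INT
c16: I5 RO
c17: I5 EX
c18: I5 WR R0
c19: I6→INT
c20: I6 RO
c21: I6 EX
c22: I6 WR R2
c23: I7→INT
c24: I7 RO
c25: I7 EX
c26: I7 WR R0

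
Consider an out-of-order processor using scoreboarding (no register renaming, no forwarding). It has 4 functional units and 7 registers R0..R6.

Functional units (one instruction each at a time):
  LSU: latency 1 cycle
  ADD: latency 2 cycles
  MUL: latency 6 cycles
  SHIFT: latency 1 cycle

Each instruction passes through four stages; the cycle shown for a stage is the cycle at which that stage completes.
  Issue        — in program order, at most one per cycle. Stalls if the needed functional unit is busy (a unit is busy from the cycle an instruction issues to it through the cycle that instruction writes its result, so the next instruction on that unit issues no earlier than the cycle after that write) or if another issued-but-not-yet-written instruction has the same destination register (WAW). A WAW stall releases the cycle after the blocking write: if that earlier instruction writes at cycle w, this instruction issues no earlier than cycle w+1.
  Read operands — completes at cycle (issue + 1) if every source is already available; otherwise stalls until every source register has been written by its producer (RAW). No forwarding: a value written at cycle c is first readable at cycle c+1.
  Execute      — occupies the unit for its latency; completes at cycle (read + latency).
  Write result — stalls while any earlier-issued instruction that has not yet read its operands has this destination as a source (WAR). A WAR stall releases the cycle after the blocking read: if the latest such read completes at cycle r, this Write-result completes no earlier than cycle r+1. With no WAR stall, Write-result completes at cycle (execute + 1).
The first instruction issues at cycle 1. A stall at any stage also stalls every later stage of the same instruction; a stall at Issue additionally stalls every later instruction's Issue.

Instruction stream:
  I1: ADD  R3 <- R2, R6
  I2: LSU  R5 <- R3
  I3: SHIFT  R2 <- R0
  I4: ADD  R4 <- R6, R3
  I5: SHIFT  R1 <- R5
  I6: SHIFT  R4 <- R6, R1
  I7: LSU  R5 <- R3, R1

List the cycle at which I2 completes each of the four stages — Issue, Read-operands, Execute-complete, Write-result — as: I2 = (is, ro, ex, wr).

I2 = (2, 6, 7, 8)

[1] I1 issues→ADD
[2] I1 reads, I2 issues→LSU
[3] I3 issues→SHIFT
[4] I1 exec-done, I3 reads
[5] I1 writes R3, I3 exec-done
[6] I2 reads, I3 writes R2, I4 issues→ADD
[7] I2 exec-done, I4 reads, I5 issues→SHIFT
[8] I2 writes R5
[9] I4 exec-done, I5 reads
[10] I4 writes R4, I5 exec-done
[11] I5 writes R1
[12] I6 issues→SHIFT
[13] I6 reads, I7 issues→LSU
[14] I6 exec-done, I7 reads
[15] I6 writes R4, I7 exec-done
[16] I7 writes R5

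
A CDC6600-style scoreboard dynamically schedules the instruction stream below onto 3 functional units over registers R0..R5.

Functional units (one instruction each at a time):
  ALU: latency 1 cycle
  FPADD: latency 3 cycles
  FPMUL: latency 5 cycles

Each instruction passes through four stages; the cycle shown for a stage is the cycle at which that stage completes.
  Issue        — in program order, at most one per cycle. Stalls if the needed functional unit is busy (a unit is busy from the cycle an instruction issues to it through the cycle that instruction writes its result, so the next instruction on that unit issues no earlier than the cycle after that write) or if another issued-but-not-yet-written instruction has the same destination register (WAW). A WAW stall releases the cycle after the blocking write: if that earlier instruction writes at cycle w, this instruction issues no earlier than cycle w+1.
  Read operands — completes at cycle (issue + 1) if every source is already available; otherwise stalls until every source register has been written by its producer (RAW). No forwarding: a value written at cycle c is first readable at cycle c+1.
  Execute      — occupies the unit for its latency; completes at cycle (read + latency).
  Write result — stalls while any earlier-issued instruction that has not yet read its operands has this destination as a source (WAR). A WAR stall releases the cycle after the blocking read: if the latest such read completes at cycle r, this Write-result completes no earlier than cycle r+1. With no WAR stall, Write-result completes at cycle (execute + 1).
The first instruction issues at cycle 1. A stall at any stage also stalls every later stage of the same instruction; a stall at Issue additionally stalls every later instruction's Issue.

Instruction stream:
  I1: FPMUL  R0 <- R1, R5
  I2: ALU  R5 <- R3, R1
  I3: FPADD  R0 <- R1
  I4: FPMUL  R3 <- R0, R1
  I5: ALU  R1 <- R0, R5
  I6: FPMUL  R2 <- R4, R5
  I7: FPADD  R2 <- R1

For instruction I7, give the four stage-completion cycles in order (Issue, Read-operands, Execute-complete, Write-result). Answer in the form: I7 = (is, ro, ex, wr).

I7 = (30, 31, 34, 35)

  I1 | 1 | 2 | 7 | 8
  I2 | 2 | 3 | 4 | 5
  I3 | 9 | 10 | 13 | 14   WAW R0: wait I1 write@8
  I4 | 10 | 15 | 20 | 21   RAW R0: wait I3 write@14
  I5 | 11 | 15 | 16 | 17   RAW R0: wait I3 write@14
  I6 | 22 | 23 | 28 | 29   struct: FPMUL busy until I4 writes@21
  I7 | 30 | 31 | 34 | 35   WAW R2: wait I6 write@29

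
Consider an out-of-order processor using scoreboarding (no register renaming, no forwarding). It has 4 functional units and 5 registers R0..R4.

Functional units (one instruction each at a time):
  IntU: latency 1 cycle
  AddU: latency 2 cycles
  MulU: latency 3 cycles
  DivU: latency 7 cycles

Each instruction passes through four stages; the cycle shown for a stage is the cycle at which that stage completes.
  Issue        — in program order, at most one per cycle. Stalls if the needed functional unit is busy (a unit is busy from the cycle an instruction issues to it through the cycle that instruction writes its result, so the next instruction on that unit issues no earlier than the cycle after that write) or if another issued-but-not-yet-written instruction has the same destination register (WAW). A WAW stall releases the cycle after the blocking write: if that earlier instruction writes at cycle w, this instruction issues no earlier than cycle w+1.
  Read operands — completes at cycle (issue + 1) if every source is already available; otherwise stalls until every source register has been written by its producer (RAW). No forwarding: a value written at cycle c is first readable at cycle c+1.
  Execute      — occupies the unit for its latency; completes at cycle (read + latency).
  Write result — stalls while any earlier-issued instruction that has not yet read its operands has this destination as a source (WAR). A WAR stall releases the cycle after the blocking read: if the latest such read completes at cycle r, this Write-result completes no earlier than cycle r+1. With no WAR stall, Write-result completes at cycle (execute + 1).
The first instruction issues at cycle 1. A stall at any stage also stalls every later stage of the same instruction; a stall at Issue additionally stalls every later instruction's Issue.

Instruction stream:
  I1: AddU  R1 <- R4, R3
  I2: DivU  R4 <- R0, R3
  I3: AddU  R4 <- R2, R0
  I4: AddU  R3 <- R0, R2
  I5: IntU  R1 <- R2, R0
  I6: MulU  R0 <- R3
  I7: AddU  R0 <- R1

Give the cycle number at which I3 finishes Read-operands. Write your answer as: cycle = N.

cycle = 13

I1: IS=1 RO=2 EX=4 WR=5
I2: IS=2 RO=3 EX=10 WR=11
I3: IS=12 RO=13 EX=15 WR=16  [WAW R4: wait I2 write@11]
I4: IS=17 RO=18 EX=20 WR=21  [struct: AddU busy until I3 writes@16]
I5: IS=18 RO=19 EX=20 WR=21
I6: IS=19 RO=22 EX=25 WR=26  [RAW R3: wait I4 write@21]
I7: IS=27 RO=28 EX=30 WR=31  [WAW R0: wait I6 write@26]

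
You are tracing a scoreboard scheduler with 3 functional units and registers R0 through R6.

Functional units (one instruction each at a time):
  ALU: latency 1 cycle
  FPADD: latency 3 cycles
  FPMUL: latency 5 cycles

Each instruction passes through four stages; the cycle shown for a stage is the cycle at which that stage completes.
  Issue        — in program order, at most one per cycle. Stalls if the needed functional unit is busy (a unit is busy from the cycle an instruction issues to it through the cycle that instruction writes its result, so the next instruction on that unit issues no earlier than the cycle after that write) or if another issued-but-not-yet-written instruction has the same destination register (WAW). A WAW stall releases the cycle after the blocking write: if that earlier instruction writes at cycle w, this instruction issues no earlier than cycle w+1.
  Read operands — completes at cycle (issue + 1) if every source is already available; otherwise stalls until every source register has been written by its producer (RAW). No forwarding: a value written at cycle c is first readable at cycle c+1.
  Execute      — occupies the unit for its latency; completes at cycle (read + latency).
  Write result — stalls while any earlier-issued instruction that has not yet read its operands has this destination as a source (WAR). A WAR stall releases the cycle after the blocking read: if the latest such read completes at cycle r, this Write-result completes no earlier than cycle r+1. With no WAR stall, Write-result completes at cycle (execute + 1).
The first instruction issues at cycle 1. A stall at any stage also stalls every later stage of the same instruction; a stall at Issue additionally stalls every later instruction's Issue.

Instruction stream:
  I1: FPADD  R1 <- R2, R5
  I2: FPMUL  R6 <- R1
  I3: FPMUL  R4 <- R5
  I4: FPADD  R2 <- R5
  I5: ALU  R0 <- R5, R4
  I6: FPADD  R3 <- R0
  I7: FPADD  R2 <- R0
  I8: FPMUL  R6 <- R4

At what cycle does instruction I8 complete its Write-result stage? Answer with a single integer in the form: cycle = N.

c1: I1 dispatched to FPADD
c2: I1 operands ready, I2 dispatched to FPMUL
c5: I1 complete
c6: R1←I1
c7: I2 operands ready
c12: I2 complete
c13: R6←I2
c14: I3 dispatched to FPMUL
c15: I3 operands ready, I4 dispatched to FPADD
c16: I4 operands ready, I5 dispatched to ALU
c19: I4 complete
c20: I3 complete, R2←I4
c21: R4←I3, I6 dispatched to FPADD
c22: I5 operands ready
c23: I5 complete
c24: R0←I5
c25: I6 operands ready
c28: I6 complete
c29: R3←I6
c30: I7 dispatched to FPADD
c31: I7 operands ready, I8 dispatched to FPMUL
c32: I8 operands ready
c34: I7 complete
c35: R2←I7
c37: I8 complete
c38: R6←I8

cycle = 38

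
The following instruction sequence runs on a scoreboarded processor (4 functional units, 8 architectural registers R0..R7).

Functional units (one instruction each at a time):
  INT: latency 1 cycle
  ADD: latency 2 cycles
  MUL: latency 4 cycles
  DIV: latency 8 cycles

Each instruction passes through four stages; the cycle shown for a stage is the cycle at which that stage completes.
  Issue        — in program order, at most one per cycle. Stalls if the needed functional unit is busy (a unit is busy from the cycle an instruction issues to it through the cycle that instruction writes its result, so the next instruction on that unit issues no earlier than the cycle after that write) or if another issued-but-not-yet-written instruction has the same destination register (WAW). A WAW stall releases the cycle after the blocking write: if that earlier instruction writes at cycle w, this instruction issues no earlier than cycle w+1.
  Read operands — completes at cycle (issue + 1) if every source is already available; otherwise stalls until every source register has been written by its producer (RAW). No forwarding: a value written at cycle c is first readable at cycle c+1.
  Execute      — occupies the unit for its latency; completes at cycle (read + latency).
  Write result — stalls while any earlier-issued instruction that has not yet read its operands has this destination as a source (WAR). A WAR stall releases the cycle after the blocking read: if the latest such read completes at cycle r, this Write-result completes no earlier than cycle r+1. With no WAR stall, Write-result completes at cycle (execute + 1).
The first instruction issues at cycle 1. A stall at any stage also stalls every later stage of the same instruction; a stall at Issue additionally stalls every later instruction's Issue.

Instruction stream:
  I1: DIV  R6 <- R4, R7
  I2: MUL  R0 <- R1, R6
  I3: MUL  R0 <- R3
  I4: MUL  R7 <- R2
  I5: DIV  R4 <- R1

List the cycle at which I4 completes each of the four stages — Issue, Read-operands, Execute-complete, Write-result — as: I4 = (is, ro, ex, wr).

cycle 1: I1→DIV
cycle 2: I1 RO; I2→MUL
cycle 10: I1 EX
cycle 11: I1 WR R6
cycle 12: I2 RO
cycle 16: I2 EX
cycle 17: I2 WR R0
cycle 18: I3→MUL
cycle 19: I3 RO
cycle 23: I3 EX
cycle 24: I3 WR R0
cycle 25: I4→MUL
cycle 26: I4 RO; I5→DIV
cycle 27: I5 RO
cycle 30: I4 EX
cycle 31: I4 WR R7
cycle 35: I5 EX
cycle 36: I5 WR R4

I4 = (25, 26, 30, 31)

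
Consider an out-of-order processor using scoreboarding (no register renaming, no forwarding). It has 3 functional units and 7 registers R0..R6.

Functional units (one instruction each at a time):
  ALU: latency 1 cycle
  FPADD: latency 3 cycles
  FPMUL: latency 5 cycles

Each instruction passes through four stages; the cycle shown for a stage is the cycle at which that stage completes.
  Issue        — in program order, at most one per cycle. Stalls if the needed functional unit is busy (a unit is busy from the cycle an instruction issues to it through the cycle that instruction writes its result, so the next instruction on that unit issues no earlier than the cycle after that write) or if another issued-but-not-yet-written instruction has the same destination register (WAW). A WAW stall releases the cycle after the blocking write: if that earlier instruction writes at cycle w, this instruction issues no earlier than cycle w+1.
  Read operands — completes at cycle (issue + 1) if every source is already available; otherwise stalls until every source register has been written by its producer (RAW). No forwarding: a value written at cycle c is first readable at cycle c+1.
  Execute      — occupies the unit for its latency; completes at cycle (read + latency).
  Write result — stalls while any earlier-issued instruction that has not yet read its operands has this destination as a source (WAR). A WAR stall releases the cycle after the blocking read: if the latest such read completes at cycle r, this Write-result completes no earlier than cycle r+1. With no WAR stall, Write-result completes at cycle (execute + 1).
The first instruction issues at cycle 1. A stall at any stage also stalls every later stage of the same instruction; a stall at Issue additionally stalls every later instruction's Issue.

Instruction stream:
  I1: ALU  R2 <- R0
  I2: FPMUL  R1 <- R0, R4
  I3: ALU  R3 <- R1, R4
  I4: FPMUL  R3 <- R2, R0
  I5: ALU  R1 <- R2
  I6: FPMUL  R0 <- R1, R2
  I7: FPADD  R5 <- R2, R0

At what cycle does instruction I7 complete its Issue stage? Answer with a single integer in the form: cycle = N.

[1] issue I1 (ALU)
[2] I1 read-ops · issue I2 (FPMUL)
[3] I1 finished on ALU · I2 read-ops
[4] I1→R2
[5] issue I3 (ALU)
[8] I2 finished on FPMUL
[9] I2→R1
[10] I3 read-ops
[11] I3 finished on ALU
[12] I3→R3
[13] issue I4 (FPMUL)
[14] I4 read-ops · issue I5 (ALU)
[15] I5 read-ops
[16] I5 finished on ALU
[17] I5→R1
[19] I4 finished on FPMUL
[20] I4→R3
[21] issue I6 (FPMUL)
[22] I6 read-ops · issue I7 (FPADD)
[27] I6 finished on FPMUL
[28] I6→R0
[29] I7 read-ops
[32] I7 finished on FPADD
[33] I7→R5

cycle = 22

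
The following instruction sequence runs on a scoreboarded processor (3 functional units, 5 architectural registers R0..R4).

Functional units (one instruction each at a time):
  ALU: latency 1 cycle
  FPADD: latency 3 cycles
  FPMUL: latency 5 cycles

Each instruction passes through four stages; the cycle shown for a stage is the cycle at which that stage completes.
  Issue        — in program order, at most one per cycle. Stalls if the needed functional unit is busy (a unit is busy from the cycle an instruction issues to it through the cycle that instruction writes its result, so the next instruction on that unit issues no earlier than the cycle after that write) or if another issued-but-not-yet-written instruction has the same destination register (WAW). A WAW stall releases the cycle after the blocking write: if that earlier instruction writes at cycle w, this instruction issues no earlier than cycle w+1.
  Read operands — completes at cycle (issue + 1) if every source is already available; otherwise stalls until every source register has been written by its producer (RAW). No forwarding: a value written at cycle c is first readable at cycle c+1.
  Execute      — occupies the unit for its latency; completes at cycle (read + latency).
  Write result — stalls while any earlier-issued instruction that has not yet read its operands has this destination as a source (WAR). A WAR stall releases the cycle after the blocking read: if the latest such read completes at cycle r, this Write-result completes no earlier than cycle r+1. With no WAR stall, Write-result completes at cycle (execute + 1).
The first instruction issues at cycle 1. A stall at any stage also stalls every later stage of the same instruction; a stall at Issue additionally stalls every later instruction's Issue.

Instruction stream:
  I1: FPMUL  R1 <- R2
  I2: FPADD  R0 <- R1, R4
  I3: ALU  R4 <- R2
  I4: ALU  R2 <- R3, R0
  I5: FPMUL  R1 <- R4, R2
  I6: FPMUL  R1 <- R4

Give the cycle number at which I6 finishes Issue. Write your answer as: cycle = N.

cycle 1: I1 dispatched to FPMUL
cycle 2: I1 operands ready; I2 dispatched to FPADD
cycle 3: I3 dispatched to ALU
cycle 4: I3 operands ready
cycle 5: I3 complete
cycle 7: I1 complete
cycle 8: R1←I1
cycle 9: I2 operands ready
cycle 10: R4←I3
cycle 11: I4 dispatched to ALU
cycle 12: I2 complete; I5 dispatched to FPMUL
cycle 13: R0←I2
cycle 14: I4 operands ready
cycle 15: I4 complete
cycle 16: R2←I4
cycle 17: I5 operands ready
cycle 22: I5 complete
cycle 23: R1←I5
cycle 24: I6 dispatched to FPMUL
cycle 25: I6 operands ready
cycle 30: I6 complete
cycle 31: R1←I6

cycle = 24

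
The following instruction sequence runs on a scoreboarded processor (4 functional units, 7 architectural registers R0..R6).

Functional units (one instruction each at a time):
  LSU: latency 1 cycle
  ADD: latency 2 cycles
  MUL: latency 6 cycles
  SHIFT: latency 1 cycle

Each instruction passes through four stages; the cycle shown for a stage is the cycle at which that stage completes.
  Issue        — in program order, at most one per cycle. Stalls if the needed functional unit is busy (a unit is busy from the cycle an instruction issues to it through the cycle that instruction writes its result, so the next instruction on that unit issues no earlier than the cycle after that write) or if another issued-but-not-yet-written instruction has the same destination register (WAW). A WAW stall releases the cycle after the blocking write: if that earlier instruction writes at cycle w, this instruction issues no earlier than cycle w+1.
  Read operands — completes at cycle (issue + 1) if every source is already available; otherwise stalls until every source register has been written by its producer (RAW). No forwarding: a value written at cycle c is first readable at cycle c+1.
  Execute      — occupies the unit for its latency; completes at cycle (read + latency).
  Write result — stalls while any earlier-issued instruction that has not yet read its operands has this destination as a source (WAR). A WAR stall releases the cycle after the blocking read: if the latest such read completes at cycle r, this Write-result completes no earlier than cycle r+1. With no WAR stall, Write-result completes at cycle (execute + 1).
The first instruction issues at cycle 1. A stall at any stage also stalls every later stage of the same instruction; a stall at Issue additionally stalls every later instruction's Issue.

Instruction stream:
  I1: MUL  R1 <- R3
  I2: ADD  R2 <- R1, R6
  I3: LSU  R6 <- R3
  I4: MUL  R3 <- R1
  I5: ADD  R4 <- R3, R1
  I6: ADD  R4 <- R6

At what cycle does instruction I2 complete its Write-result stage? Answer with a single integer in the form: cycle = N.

cycle = 13

[I1] 1/2/8/9
[I2] 2/10/12/13  (RAW R1: wait I1 write@9)
[I3] 3/4/5/11  (WAR R6: wait I2 read@10)
[I4] 10/11/17/18  (struct: MUL busy until I1 writes@9)
[I5] 14/19/21/22  (struct: ADD busy until I2 writes@13; RAW R3: wait I4 write@18)
[I6] 23/24/26/27  (struct: ADD busy until I5 writes@22)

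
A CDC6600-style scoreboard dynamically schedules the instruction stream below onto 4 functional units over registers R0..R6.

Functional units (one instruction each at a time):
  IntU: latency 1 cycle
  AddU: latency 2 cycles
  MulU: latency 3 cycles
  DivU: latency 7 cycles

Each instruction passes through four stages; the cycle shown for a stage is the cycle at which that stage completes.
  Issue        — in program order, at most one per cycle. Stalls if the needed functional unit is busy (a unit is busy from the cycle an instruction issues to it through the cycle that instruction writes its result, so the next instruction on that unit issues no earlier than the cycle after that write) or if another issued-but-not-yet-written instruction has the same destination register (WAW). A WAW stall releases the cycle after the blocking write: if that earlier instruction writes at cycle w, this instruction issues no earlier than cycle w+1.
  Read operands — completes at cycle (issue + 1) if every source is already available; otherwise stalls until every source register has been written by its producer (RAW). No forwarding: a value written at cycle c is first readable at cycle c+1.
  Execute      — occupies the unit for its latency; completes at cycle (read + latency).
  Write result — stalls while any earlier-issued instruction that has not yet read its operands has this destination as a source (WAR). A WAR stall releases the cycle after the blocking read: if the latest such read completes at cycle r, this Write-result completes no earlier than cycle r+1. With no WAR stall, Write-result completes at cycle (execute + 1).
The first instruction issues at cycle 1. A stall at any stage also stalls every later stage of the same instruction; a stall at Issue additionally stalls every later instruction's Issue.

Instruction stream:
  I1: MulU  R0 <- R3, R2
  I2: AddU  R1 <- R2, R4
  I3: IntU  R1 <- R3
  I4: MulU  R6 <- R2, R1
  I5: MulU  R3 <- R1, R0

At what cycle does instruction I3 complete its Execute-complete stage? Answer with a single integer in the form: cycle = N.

I1 -> (1, 2, 5, 6)
I2 -> (2, 3, 5, 6)
I3 -> (7, 8, 9, 10)  // WAW R1: wait I2 write@6
I4 -> (8, 11, 14, 15)  // RAW R1: wait I3 write@10
I5 -> (16, 17, 20, 21)  // struct: MulU busy until I4 writes@15

cycle = 9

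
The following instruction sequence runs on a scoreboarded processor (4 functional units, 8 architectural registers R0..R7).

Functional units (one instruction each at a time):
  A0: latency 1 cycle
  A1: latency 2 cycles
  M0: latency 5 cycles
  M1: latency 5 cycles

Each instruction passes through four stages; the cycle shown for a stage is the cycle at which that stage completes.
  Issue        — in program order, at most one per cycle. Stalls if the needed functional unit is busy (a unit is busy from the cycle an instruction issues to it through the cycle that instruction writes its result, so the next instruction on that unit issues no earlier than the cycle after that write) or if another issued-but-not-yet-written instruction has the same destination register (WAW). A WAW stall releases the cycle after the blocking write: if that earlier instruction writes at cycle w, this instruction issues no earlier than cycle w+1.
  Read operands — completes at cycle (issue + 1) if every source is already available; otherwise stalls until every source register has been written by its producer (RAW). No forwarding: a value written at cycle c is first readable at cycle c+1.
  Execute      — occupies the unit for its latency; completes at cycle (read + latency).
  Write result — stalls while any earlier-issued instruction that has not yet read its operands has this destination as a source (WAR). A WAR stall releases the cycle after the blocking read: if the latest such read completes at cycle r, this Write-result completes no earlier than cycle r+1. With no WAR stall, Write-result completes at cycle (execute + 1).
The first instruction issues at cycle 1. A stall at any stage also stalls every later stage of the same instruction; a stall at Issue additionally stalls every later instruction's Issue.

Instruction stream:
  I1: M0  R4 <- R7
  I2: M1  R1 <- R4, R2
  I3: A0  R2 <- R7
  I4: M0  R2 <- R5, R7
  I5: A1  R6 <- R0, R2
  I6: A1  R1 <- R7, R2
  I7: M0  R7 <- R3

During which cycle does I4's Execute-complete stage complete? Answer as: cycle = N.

cycle = 17

t=1  I1→M0
t=2  I1 RO · I2→M1
t=3  I3→A0
t=4  I3 RO
t=5  I3 EX
t=7  I1 EX
t=8  I1 WR R4
t=9  I2 RO
t=10  I3 WR R2
t=11  I4→M0
t=12  I4 RO · I5→A1
t=14  I2 EX
t=15  I2 WR R1
t=17  I4 EX
t=18  I4 WR R2
t=19  I5 RO
t=21  I5 EX
t=22  I5 WR R6
t=23  I6→A1
t=24  I6 RO · I7→M0
t=25  I7 RO
t=26  I6 EX
t=27  I6 WR R1
t=30  I7 EX
t=31  I7 WR R7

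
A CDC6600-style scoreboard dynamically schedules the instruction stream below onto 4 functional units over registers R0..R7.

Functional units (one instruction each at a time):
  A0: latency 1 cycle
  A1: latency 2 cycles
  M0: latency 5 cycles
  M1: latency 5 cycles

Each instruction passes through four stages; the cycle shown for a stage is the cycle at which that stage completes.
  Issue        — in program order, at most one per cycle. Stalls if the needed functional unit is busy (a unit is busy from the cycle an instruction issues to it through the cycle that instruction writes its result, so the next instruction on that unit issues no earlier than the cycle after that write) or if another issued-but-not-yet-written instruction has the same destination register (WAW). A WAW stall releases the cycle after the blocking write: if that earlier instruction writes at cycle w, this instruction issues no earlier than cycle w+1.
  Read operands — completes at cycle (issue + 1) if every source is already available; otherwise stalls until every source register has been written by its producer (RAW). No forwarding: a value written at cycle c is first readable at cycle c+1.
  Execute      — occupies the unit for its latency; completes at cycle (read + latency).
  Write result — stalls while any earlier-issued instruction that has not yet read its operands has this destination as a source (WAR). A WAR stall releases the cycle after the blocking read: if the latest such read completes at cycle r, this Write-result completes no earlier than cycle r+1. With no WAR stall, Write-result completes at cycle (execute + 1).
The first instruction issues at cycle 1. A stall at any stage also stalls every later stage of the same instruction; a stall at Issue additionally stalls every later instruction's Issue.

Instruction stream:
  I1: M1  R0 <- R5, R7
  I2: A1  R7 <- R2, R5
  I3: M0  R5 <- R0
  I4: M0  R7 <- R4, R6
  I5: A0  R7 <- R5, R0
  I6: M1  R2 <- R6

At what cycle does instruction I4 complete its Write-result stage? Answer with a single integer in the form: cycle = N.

cycle = 23

I1  is:1  ro:2  ex:7  wr:8
I2  is:2  ro:3  ex:5  wr:6
I3  is:3  ro:9  ex:14  wr:15  — RAW R0: wait I1 write@8
I4  is:16  ro:17  ex:22  wr:23  — struct: M0 busy until I3 writes@15
I5  is:24  ro:25  ex:26  wr:27  — WAW R7: wait I4 write@23
I6  is:25  ro:26  ex:31  wr:32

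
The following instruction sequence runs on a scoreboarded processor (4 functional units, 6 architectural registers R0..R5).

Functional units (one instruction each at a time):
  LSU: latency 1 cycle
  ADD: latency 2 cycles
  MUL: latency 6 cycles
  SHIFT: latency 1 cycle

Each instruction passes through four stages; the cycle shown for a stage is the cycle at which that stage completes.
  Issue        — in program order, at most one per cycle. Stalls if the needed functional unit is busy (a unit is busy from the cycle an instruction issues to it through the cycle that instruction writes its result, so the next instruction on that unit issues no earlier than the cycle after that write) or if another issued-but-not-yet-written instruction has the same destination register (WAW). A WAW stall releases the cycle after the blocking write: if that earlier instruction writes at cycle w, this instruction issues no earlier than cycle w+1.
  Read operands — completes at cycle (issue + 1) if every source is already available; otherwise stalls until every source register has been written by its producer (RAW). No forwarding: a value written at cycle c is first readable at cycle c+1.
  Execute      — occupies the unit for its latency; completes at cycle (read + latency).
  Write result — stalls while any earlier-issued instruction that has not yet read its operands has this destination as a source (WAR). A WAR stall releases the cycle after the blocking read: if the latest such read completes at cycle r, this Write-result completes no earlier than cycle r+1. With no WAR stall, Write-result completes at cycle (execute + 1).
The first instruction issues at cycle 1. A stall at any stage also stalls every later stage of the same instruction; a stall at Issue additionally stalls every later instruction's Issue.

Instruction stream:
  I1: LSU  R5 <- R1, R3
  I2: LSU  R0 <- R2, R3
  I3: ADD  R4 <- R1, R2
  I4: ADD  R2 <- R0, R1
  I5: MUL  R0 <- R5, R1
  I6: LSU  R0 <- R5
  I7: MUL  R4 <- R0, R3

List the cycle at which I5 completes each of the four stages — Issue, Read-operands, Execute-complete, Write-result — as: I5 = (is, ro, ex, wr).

I5 = (12, 13, 19, 20)

I1  is:1  ro:2  ex:3  wr:4
I2  is:5  ro:6  ex:7  wr:8  — struct: LSU busy until I1 writes@4
I3  is:6  ro:7  ex:9  wr:10
I4  is:11  ro:12  ex:14  wr:15  — struct: ADD busy until I3 writes@10
I5  is:12  ro:13  ex:19  wr:20
I6  is:21  ro:22  ex:23  wr:24  — WAW R0: wait I5 write@20
I7  is:22  ro:25  ex:31  wr:32  — RAW R0: wait I6 write@24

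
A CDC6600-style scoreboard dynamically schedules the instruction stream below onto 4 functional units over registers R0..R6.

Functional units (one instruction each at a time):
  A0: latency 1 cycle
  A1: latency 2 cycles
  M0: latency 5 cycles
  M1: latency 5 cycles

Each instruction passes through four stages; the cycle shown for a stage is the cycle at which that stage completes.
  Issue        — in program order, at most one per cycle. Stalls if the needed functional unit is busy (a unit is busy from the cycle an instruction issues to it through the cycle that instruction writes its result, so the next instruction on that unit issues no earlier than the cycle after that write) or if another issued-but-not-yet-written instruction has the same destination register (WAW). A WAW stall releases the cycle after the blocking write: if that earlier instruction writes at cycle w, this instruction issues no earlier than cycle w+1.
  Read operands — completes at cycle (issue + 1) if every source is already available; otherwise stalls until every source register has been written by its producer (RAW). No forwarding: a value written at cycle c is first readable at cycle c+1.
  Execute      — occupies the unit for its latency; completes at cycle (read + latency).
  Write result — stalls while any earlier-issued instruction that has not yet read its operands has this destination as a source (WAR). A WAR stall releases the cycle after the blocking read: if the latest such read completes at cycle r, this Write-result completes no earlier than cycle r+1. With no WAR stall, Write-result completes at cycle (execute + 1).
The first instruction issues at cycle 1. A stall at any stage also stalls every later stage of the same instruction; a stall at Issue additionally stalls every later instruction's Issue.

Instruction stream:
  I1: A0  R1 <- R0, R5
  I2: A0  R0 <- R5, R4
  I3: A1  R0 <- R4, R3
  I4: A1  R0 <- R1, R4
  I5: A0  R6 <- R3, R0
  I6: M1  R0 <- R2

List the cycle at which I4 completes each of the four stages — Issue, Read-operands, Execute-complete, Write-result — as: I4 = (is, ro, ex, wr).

I1  is:1  ro:2  ex:3  wr:4
I2  is:5  ro:6  ex:7  wr:8  — struct: A0 busy until I1 writes@4
I3  is:9  ro:10  ex:12  wr:13  — WAW R0: wait I2 write@8
I4  is:14  ro:15  ex:17  wr:18  — struct: A1 busy until I3 writes@13
I5  is:15  ro:19  ex:20  wr:21  — RAW R0: wait I4 write@18
I6  is:19  ro:20  ex:25  wr:26  — WAW R0: wait I4 write@18

I4 = (14, 15, 17, 18)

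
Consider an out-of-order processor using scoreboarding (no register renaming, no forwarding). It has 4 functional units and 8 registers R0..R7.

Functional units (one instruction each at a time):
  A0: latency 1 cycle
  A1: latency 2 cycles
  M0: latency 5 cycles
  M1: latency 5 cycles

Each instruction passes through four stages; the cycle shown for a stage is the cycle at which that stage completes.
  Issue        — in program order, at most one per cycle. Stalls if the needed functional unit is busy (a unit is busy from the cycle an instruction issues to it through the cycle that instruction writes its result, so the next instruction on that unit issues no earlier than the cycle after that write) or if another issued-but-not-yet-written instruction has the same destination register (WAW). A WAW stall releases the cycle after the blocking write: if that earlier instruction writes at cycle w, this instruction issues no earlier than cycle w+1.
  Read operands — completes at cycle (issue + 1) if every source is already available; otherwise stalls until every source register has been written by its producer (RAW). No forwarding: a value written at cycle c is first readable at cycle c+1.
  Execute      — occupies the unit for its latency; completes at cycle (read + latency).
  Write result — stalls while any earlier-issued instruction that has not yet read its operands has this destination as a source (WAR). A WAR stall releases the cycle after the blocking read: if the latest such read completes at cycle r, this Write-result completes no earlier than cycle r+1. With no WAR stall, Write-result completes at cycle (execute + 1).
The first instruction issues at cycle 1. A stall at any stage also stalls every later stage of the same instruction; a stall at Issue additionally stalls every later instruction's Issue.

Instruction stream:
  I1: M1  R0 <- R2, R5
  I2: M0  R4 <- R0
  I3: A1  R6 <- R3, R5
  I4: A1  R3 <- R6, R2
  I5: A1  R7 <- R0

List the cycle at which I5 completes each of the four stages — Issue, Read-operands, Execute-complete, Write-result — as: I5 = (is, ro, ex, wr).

[1] I1 dispatched to M1
[2] I1 operands ready; I2 dispatched to M0
[3] I3 dispatched to A1
[4] I3 operands ready
[6] I3 complete
[7] I1 complete; R6←I3
[8] R0←I1; I4 dispatched to A1
[9] I2 operands ready; I4 operands ready
[11] I4 complete
[12] R3←I4
[13] I5 dispatched to A1
[14] I2 complete; I5 operands ready
[15] R4←I2
[16] I5 complete
[17] R7←I5

I5 = (13, 14, 16, 17)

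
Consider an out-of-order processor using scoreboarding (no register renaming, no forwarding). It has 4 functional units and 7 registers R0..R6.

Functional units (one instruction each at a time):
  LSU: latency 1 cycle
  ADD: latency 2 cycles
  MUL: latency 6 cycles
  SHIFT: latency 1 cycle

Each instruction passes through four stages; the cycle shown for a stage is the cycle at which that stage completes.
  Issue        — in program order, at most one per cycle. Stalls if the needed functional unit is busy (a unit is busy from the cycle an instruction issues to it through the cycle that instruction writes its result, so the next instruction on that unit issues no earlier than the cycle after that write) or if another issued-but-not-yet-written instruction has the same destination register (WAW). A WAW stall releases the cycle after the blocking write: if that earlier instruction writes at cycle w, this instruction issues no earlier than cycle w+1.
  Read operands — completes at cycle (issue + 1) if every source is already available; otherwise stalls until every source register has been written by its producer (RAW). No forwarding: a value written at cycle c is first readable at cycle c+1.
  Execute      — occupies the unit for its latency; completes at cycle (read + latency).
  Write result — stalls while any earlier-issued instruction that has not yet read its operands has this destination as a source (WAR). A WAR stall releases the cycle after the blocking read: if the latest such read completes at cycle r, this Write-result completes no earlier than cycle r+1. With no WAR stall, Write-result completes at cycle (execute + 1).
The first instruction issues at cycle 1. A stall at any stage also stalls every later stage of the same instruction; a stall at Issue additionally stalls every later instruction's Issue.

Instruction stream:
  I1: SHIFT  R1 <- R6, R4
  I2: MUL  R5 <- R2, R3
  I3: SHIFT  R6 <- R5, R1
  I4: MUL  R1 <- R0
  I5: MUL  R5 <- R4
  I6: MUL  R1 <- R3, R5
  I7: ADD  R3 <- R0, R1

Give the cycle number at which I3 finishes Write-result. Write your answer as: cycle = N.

[1] I1 dispatched to SHIFT
[2] I1 operands ready, I2 dispatched to MUL
[3] I1 complete, I2 operands ready
[4] R1←I1
[5] I3 dispatched to SHIFT
[9] I2 complete
[10] R5←I2
[11] I3 operands ready, I4 dispatched to MUL
[12] I3 complete, I4 operands ready
[13] R6←I3
[18] I4 complete
[19] R1←I4
[20] I5 dispatched to MUL
[21] I5 operands ready
[27] I5 complete
[28] R5←I5
[29] I6 dispatched to MUL
[30] I6 operands ready, I7 dispatched to ADD
[36] I6 complete
[37] R1←I6
[38] I7 operands ready
[40] I7 complete
[41] R3←I7

cycle = 13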